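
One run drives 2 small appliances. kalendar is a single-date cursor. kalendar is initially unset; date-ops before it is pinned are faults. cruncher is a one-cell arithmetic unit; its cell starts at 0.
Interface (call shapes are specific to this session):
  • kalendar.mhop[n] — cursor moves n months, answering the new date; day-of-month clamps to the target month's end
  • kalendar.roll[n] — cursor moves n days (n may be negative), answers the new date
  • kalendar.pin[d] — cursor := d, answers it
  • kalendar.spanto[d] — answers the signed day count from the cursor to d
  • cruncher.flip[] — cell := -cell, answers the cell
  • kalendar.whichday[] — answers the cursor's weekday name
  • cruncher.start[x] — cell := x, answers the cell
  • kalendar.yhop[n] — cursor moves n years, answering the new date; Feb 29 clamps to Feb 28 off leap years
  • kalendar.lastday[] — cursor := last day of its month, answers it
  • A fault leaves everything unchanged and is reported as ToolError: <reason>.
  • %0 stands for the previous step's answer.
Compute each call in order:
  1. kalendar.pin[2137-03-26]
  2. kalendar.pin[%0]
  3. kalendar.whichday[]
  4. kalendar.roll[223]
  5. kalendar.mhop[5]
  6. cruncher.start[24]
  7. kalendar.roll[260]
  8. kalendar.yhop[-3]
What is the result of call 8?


Answer: 2135-12-20

Derivation:
% pin d=2137-03-26
[out] 2137-03-26
% pin d=%0
[out] 2137-03-26
% whichday
[out] Tuesday
% roll n=223
[out] 2137-11-04
% mhop n=5
[out] 2138-04-04
% start x=24
[out] 24
% roll n=260
[out] 2138-12-20
% yhop n=-3
[out] 2135-12-20


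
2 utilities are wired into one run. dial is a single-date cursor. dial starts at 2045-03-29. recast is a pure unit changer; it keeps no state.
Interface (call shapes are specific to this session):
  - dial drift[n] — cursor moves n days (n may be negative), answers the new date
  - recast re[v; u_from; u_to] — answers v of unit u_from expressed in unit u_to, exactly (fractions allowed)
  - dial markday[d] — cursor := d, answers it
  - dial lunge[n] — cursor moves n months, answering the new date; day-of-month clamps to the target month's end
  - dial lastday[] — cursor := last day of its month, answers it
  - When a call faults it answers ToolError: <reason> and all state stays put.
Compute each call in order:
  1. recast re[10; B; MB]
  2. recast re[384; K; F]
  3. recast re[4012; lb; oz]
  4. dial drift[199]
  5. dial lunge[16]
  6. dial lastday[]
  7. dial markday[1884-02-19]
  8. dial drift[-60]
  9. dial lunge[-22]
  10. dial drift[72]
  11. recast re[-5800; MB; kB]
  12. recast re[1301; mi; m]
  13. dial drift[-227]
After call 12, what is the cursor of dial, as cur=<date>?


Answer: cur=1882-05-04

Derivation:
$ recast re v=10 u_from=B u_to=MB
[out] 1/100000
$ recast re v=384 u_from=K u_to=F
[out] 23153/100
$ recast re v=4012 u_from=lb u_to=oz
[out] 64192
$ dial drift n=199
[out] 2045-10-14
$ dial lunge n=16
[out] 2047-02-14
$ dial lastday
[out] 2047-02-28
$ dial markday d=1884-02-19
[out] 1884-02-19
$ dial drift n=-60
[out] 1883-12-21
$ dial lunge n=-22
[out] 1882-02-21
$ dial drift n=72
[out] 1882-05-04
$ recast re v=-5800 u_from=MB u_to=kB
[out] -5800000
$ recast re v=1301 u_from=mi u_to=m
[out] 261719568/125
$ dial drift n=-227
[out] 1881-09-19


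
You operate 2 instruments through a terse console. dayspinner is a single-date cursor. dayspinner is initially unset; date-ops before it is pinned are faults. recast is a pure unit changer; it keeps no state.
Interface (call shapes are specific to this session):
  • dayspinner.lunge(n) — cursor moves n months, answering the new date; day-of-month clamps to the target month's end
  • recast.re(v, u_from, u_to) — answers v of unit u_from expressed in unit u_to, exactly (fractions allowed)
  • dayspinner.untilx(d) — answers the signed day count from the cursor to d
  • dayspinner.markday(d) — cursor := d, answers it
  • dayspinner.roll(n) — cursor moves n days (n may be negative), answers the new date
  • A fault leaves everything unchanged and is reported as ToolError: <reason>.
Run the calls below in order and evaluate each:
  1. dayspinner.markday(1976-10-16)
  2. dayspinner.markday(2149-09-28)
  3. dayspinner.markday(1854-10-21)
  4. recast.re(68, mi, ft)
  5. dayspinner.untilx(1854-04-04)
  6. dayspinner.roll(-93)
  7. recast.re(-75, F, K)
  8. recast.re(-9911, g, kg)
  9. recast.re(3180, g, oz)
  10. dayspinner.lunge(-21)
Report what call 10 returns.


-- dayspinner.markday(d='1976-10-16') -> 1976-10-16
-- dayspinner.markday(d='2149-09-28') -> 2149-09-28
-- dayspinner.markday(d='1854-10-21') -> 1854-10-21
-- recast.re(v='68', u_from='mi', u_to='ft') -> 359040
-- dayspinner.untilx(d='1854-04-04') -> -200
-- dayspinner.roll(n='-93') -> 1854-07-20
-- recast.re(v='-75', u_from='F', u_to='K') -> 38467/180
-- recast.re(v='-9911', u_from='g', u_to='kg') -> -9911/1000
-- recast.re(v='3180', u_from='g', u_to='oz') -> 5088000000/45359237
-- dayspinner.lunge(n='-21') -> 1852-10-20

Answer: 1852-10-20


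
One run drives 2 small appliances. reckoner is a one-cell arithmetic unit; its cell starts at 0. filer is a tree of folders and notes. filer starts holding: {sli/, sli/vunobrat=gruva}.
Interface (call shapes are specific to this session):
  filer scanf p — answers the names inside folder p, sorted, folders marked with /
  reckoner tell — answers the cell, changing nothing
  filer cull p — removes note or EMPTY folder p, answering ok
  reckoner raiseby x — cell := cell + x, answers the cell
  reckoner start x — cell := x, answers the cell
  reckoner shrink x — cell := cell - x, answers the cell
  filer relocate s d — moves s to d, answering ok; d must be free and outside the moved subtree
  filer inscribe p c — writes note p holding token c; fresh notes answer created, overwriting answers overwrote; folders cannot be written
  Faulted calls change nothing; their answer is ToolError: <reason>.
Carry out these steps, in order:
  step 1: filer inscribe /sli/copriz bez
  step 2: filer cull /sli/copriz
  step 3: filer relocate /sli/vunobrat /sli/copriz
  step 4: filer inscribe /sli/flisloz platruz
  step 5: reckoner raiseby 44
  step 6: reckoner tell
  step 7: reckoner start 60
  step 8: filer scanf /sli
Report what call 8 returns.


;; 1. filer inscribe(/sli/copriz, bez) : created
;; 2. filer cull(/sli/copriz) : ok
;; 3. filer relocate(/sli/vunobrat, /sli/copriz) : ok
;; 4. filer inscribe(/sli/flisloz, platruz) : created
;; 5. reckoner raiseby(44) : 44
;; 6. reckoner tell() : 44
;; 7. reckoner start(60) : 60
;; 8. filer scanf(/sli) : [copriz, flisloz]

Answer: [copriz, flisloz]


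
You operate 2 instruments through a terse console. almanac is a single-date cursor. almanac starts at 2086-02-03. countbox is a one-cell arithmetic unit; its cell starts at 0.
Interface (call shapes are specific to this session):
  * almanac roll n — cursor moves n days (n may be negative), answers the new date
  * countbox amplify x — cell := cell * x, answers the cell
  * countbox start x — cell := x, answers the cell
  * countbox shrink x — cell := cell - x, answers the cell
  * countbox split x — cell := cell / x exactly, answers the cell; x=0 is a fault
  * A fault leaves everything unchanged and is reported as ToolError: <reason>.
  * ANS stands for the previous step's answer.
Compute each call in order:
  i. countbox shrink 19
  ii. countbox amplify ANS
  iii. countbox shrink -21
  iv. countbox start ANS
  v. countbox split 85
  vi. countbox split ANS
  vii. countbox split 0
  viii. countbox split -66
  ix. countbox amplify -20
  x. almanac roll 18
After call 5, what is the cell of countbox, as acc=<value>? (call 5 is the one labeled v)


·→ countbox shrink(19)
·← -19
·→ countbox amplify(ANS)
·← 361
·→ countbox shrink(-21)
·← 382
·→ countbox start(ANS)
·← 382
·→ countbox split(85)
·← 382/85
·→ countbox split(ANS)
·← 1
·→ countbox split(0)
·← ToolError: division by zero
·→ countbox split(-66)
·← -1/66
·→ countbox amplify(-20)
·← 10/33
·→ almanac roll(18)
·← 2086-02-21

Answer: acc=382/85


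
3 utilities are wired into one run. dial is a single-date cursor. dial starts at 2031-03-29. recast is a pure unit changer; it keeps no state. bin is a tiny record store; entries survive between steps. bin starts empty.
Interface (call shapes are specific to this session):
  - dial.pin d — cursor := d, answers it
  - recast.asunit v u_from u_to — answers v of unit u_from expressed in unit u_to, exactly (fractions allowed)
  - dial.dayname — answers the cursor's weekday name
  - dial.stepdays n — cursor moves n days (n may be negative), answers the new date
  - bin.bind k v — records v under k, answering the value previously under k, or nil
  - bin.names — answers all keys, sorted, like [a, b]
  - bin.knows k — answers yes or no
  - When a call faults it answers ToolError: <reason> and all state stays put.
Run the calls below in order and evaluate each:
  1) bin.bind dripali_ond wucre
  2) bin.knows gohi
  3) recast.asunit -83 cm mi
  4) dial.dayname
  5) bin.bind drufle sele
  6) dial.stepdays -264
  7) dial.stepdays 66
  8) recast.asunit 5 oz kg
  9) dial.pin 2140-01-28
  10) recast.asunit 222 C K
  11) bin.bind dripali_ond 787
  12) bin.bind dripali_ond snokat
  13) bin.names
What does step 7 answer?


Answer: 2030-09-12

Derivation:
-> bin.bind(dripali_ond, wucre)
<- nil
-> bin.knows(gohi)
<- no
-> recast.asunit(-83, cm, mi)
<- -415/804672
-> dial.dayname()
<- Saturday
-> bin.bind(drufle, sele)
<- nil
-> dial.stepdays(-264)
<- 2030-07-08
-> dial.stepdays(66)
<- 2030-09-12
-> recast.asunit(5, oz, kg)
<- 45359237/320000000
-> dial.pin(2140-01-28)
<- 2140-01-28
-> recast.asunit(222, C, K)
<- 9903/20
-> bin.bind(dripali_ond, 787)
<- wucre
-> bin.bind(dripali_ond, snokat)
<- 787
-> bin.names()
<- [dripali_ond, drufle]


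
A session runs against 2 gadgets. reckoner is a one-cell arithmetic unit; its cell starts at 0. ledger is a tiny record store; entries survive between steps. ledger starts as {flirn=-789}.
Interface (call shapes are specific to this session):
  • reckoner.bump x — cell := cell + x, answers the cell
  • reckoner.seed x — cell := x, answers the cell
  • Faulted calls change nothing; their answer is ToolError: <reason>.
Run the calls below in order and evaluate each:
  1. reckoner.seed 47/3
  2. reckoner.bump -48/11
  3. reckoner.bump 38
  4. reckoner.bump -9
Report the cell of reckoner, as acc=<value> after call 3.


Using reckoner.seed with x: 47/3, — result: 47/3.
Invoking reckoner.bump with x: -48/11: 373/33.
Invoking reckoner.bump with x: 38, — result: 1627/33.
I invoke reckoner.bump with x: -9, and see 1330/33.

Answer: acc=1627/33


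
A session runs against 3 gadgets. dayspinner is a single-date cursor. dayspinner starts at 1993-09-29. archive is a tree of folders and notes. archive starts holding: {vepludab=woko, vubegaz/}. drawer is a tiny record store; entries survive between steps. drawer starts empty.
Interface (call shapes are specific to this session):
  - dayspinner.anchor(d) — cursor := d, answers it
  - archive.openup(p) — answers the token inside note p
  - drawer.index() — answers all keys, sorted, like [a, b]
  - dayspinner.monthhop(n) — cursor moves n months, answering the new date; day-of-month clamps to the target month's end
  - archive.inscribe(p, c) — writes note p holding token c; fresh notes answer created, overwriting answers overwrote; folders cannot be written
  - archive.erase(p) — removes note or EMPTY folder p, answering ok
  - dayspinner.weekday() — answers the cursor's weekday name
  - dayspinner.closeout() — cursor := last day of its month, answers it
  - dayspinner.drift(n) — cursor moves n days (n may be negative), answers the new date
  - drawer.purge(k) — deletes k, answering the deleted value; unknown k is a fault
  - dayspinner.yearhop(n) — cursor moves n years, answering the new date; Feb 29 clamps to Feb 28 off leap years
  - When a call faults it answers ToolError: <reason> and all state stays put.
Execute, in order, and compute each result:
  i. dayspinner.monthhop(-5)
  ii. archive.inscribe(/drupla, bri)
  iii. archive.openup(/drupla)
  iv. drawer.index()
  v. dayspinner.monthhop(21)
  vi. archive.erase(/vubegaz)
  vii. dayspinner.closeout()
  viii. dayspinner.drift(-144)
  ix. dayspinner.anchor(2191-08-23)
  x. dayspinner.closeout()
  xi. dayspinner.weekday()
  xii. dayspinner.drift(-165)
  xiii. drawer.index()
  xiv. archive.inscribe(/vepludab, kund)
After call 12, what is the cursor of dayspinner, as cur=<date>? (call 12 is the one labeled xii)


Do: dayspinner.monthhop[-5]
See: 1993-04-29
Do: archive.inscribe[/drupla; bri]
See: created
Do: archive.openup[/drupla]
See: bri
Do: drawer.index[]
See: []
Do: dayspinner.monthhop[21]
See: 1995-01-29
Do: archive.erase[/vubegaz]
See: ok
Do: dayspinner.closeout[]
See: 1995-01-31
Do: dayspinner.drift[-144]
See: 1994-09-09
Do: dayspinner.anchor[2191-08-23]
See: 2191-08-23
Do: dayspinner.closeout[]
See: 2191-08-31
Do: dayspinner.weekday[]
See: Wednesday
Do: dayspinner.drift[-165]
See: 2191-03-19
Do: drawer.index[]
See: []
Do: archive.inscribe[/vepludab; kund]
See: overwrote

Answer: cur=2191-03-19


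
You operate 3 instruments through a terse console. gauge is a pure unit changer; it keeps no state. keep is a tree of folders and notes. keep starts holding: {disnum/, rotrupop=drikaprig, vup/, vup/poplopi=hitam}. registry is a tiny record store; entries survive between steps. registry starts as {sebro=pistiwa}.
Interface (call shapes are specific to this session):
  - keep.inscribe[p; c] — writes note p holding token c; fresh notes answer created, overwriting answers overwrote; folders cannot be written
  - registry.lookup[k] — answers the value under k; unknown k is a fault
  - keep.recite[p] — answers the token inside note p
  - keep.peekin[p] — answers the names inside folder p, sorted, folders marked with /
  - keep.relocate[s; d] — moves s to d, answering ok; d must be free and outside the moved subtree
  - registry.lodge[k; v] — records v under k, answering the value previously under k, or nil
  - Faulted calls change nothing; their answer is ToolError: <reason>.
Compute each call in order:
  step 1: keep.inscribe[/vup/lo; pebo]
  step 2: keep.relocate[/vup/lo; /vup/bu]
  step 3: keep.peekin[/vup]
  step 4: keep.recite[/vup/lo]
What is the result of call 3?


> keep.inscribe p='/vup/lo' c='pebo'
[out] created
> keep.relocate s='/vup/lo' d='/vup/bu'
[out] ok
> keep.peekin p='/vup'
[out] [bu, poplopi]
> keep.recite p='/vup/lo'
[out] ToolError: not found

Answer: [bu, poplopi]


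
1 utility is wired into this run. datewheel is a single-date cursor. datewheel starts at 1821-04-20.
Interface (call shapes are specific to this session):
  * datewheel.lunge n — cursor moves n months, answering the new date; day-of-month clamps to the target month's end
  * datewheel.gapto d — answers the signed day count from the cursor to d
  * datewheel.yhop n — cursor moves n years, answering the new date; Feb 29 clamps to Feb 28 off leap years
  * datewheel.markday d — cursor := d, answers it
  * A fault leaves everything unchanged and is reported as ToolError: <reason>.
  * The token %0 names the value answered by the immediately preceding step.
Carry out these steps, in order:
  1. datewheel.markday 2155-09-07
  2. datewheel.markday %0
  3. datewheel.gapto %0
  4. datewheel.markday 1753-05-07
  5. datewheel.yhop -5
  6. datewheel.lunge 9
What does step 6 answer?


[in] datewheel.markday d: 2155-09-07
  2155-09-07
[in] datewheel.markday d: %0
  2155-09-07
[in] datewheel.gapto d: %0
  0
[in] datewheel.markday d: 1753-05-07
  1753-05-07
[in] datewheel.yhop n: -5
  1748-05-07
[in] datewheel.lunge n: 9
  1749-02-07

Answer: 1749-02-07


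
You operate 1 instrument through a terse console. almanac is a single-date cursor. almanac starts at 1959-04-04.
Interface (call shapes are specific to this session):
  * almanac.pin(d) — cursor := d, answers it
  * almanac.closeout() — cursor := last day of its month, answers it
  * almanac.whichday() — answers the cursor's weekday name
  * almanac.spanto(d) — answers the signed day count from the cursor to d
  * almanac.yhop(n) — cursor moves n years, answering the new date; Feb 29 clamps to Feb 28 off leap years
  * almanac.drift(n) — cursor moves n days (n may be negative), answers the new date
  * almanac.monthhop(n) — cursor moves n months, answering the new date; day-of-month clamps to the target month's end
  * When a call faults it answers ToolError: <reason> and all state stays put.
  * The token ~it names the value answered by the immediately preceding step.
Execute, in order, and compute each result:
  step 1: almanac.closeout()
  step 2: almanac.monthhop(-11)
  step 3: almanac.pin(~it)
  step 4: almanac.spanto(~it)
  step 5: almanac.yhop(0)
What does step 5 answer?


Answer: 1958-05-30

Derivation:
>>> almanac.closeout
  1959-04-30
>>> almanac.monthhop n='-11'
  1958-05-30
>>> almanac.pin d='~it'
  1958-05-30
>>> almanac.spanto d='~it'
  0
>>> almanac.yhop n='0'
  1958-05-30


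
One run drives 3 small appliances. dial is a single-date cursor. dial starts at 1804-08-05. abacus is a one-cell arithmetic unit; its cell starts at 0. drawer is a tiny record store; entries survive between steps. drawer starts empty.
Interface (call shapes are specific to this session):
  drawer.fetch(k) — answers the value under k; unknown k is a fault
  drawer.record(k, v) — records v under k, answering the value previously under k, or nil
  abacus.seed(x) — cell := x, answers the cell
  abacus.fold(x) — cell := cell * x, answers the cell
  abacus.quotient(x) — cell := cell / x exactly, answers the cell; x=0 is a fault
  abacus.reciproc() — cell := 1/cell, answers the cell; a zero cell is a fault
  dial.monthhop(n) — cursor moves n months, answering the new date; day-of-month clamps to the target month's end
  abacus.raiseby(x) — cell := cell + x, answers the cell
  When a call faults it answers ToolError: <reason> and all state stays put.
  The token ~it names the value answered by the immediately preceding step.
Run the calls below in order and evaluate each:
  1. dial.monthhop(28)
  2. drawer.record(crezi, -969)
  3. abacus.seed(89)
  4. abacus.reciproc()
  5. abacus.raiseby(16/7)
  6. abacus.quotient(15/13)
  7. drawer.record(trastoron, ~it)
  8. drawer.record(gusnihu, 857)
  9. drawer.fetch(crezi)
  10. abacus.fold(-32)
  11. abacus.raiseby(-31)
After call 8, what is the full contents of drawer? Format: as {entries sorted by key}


Answer: {crezi=-969, gusnihu=857, trastoron=6201/3115}

Derivation:
I invoke monthhop(n='28'): 1806-12-05.
Invoking record(k='crezi', v='-969'), yielding nil.
Now I run seed(x='89'), — result: 89.
I invoke reciproc(), which returns 1/89.
Calling raiseby(x='16/7'), and see 1431/623.
Next I call quotient(x='15/13'): 6201/3115.
Calling record(k='trastoron', v='~it'), → nil.
Using record(k='gusnihu', v='857'), yielding nil.
Then fetch(k='crezi'), and observe -969.
I try fold(x='-32'), → -198432/3115.
I use raiseby(x='-31'), → -294997/3115.


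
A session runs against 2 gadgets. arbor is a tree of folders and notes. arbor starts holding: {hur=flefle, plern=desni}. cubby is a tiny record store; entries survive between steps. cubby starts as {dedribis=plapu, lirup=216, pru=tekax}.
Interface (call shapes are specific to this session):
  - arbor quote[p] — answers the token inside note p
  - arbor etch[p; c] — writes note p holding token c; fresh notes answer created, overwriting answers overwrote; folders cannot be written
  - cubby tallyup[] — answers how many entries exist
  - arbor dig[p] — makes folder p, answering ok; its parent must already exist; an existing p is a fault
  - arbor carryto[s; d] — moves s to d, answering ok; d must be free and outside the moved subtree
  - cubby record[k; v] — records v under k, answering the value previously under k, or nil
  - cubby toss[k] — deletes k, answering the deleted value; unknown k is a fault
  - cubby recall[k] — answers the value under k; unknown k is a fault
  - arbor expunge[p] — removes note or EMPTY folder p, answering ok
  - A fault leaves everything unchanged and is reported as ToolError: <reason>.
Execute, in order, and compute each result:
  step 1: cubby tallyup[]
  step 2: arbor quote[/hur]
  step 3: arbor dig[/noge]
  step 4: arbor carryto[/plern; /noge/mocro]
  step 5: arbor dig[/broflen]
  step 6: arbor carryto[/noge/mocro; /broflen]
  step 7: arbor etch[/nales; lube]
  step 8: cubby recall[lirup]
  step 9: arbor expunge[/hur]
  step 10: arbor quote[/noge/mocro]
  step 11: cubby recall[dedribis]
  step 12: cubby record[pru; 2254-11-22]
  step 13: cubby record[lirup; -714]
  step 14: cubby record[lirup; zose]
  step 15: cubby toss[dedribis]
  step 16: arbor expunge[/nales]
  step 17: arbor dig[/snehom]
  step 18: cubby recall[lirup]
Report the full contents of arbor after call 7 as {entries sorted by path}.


>> cubby tallyup()
<< 3
>> arbor quote(p=/hur)
<< flefle
>> arbor dig(p=/noge)
<< ok
>> arbor carryto(s=/plern, d=/noge/mocro)
<< ok
>> arbor dig(p=/broflen)
<< ok
>> arbor carryto(s=/noge/mocro, d=/broflen)
<< ToolError: exists
>> arbor etch(p=/nales, c=lube)
<< created
>> cubby recall(k=lirup)
<< 216
>> arbor expunge(p=/hur)
<< ok
>> arbor quote(p=/noge/mocro)
<< desni
>> cubby recall(k=dedribis)
<< plapu
>> cubby record(k=pru, v=2254-11-22)
<< tekax
>> cubby record(k=lirup, v=-714)
<< 216
>> cubby record(k=lirup, v=zose)
<< -714
>> cubby toss(k=dedribis)
<< plapu
>> arbor expunge(p=/nales)
<< ok
>> arbor dig(p=/snehom)
<< ok
>> cubby recall(k=lirup)
<< zose

Answer: {broflen/, hur=flefle, nales=lube, noge/, noge/mocro=desni}


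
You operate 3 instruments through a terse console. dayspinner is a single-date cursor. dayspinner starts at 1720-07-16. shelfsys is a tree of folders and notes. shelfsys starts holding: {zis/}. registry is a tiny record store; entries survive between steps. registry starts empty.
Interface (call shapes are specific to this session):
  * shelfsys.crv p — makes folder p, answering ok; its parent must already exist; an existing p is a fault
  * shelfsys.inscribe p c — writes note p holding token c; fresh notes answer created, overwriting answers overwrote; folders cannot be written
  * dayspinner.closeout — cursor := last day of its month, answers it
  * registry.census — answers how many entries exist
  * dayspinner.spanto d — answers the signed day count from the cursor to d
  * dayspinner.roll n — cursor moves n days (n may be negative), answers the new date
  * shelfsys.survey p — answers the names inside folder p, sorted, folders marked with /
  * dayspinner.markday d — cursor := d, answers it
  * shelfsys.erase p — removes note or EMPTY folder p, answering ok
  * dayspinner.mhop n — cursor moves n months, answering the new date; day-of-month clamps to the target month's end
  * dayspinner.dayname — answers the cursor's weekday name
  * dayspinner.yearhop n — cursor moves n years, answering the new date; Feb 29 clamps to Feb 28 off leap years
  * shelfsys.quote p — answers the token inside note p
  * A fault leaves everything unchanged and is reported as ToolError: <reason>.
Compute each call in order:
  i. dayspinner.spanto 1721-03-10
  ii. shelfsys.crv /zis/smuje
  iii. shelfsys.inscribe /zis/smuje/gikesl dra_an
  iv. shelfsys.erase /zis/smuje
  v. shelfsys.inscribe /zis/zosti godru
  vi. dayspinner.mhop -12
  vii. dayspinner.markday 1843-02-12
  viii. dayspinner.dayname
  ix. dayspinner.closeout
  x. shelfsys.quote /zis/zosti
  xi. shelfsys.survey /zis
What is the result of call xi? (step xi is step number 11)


;; 1. spanto(d→1721-03-10) -> 237
;; 2. crv(p→/zis/smuje) -> ok
;; 3. inscribe(p→/zis/smuje/gikesl, c→dra_an) -> created
;; 4. erase(p→/zis/smuje) -> ToolError: not empty
;; 5. inscribe(p→/zis/zosti, c→godru) -> created
;; 6. mhop(n→-12) -> 1719-07-16
;; 7. markday(d→1843-02-12) -> 1843-02-12
;; 8. dayname() -> Sunday
;; 9. closeout() -> 1843-02-28
;; 10. quote(p→/zis/zosti) -> godru
;; 11. survey(p→/zis) -> [smuje/, zosti]

Answer: [smuje/, zosti]


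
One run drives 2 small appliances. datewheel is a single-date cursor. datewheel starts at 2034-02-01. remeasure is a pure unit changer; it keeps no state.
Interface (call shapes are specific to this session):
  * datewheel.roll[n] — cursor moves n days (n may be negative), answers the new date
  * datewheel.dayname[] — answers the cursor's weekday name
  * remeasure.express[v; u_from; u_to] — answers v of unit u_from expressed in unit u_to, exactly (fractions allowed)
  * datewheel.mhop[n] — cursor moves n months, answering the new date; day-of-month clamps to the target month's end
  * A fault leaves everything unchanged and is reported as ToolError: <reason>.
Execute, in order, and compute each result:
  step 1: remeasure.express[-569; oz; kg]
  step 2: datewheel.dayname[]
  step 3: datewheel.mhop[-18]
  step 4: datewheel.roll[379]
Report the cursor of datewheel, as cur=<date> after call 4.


>> remeasure.express(v→-569, u_from→oz, u_to→kg)
<< -25809405853/1600000000
>> datewheel.dayname()
<< Wednesday
>> datewheel.mhop(n→-18)
<< 2032-08-01
>> datewheel.roll(n→379)
<< 2033-08-15

Answer: cur=2033-08-15


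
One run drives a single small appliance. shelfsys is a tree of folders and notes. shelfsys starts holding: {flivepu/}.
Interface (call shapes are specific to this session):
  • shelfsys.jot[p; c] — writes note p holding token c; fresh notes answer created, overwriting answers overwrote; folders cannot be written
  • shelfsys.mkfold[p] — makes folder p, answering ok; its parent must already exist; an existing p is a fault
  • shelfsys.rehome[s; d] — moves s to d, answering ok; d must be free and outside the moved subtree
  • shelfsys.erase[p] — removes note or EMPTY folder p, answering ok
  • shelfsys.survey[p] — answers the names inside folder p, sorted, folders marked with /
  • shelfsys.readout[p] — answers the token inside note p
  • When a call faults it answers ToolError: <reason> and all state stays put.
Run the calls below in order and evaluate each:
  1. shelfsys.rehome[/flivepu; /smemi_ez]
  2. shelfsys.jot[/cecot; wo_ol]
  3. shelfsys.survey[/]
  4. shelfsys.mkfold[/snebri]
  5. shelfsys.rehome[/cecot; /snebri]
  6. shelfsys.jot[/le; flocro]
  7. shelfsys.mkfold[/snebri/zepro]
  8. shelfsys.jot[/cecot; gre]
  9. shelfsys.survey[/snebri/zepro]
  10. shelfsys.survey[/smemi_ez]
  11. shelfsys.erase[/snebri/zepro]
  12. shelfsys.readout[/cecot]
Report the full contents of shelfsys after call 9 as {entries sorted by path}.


Answer: {cecot=gre, le=flocro, smemi_ez/, snebri/, snebri/zepro/}

Derivation:
Step: shelfsys.rehome[s: /flivepu; d: /smemi_ez]
Result: ok
Step: shelfsys.jot[p: /cecot; c: wo_ol]
Result: created
Step: shelfsys.survey[p: /]
Result: [cecot, smemi_ez/]
Step: shelfsys.mkfold[p: /snebri]
Result: ok
Step: shelfsys.rehome[s: /cecot; d: /snebri]
Result: ToolError: exists
Step: shelfsys.jot[p: /le; c: flocro]
Result: created
Step: shelfsys.mkfold[p: /snebri/zepro]
Result: ok
Step: shelfsys.jot[p: /cecot; c: gre]
Result: overwrote
Step: shelfsys.survey[p: /snebri/zepro]
Result: []
Step: shelfsys.survey[p: /smemi_ez]
Result: []
Step: shelfsys.erase[p: /snebri/zepro]
Result: ok
Step: shelfsys.readout[p: /cecot]
Result: gre


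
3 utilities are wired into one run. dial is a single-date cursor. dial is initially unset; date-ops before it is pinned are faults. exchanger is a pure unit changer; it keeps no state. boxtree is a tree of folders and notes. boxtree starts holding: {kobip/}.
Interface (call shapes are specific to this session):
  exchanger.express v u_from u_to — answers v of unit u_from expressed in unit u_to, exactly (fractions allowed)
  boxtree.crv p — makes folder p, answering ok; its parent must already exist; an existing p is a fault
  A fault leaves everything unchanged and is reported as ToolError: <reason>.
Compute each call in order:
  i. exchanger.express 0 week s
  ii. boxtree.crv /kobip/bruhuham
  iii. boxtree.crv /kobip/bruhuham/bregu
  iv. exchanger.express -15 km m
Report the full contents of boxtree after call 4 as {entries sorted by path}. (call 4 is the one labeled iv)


Answer: {kobip/, kobip/bruhuham/, kobip/bruhuham/bregu/}

Derivation:
~$ exchanger.express v=0 u_from=week u_to=s
  0
~$ boxtree.crv p=/kobip/bruhuham
  ok
~$ boxtree.crv p=/kobip/bruhuham/bregu
  ok
~$ exchanger.express v=-15 u_from=km u_to=m
  -15000


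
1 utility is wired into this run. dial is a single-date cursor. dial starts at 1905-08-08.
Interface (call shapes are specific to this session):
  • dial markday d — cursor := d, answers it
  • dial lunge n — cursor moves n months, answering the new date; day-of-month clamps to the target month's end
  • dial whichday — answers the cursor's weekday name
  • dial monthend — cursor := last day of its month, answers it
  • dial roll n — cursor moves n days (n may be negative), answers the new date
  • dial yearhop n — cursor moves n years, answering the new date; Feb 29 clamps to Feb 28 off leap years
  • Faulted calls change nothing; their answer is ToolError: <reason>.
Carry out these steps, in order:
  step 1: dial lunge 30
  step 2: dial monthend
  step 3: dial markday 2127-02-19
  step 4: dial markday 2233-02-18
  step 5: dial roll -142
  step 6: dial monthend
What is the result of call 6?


Answer: 2232-09-30

Derivation:
==> dial lunge(n=30)
<== 1908-02-08
==> dial monthend()
<== 1908-02-29
==> dial markday(d=2127-02-19)
<== 2127-02-19
==> dial markday(d=2233-02-18)
<== 2233-02-18
==> dial roll(n=-142)
<== 2232-09-29
==> dial monthend()
<== 2232-09-30


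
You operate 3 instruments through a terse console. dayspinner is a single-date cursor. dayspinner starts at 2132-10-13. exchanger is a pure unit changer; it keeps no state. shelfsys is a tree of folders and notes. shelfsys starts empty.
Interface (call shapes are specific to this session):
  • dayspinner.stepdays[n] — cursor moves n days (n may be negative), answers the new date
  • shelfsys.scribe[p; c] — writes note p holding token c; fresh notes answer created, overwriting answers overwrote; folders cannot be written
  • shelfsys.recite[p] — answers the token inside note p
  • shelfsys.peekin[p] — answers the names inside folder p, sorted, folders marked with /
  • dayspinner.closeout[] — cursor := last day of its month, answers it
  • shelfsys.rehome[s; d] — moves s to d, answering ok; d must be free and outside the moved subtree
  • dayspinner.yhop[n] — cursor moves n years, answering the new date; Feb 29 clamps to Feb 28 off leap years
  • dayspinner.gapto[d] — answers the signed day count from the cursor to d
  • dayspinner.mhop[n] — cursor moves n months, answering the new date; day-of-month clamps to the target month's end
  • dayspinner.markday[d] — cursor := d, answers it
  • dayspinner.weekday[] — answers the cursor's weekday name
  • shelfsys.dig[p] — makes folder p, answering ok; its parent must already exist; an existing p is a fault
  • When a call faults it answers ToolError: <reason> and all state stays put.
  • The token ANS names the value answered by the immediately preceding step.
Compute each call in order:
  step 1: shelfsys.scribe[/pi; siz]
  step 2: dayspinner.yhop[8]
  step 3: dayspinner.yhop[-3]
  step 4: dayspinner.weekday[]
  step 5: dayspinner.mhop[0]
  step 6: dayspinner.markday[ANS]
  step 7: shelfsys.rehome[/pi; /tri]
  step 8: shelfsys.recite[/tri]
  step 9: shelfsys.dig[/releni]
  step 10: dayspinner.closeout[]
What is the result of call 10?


CALL shelfsys.scribe[p='/pi'; c='siz']
RET  created
CALL dayspinner.yhop[n='8']
RET  2140-10-13
CALL dayspinner.yhop[n='-3']
RET  2137-10-13
CALL dayspinner.weekday[]
RET  Sunday
CALL dayspinner.mhop[n='0']
RET  2137-10-13
CALL dayspinner.markday[d='ANS']
RET  2137-10-13
CALL shelfsys.rehome[s='/pi'; d='/tri']
RET  ok
CALL shelfsys.recite[p='/tri']
RET  siz
CALL shelfsys.dig[p='/releni']
RET  ok
CALL dayspinner.closeout[]
RET  2137-10-31

Answer: 2137-10-31


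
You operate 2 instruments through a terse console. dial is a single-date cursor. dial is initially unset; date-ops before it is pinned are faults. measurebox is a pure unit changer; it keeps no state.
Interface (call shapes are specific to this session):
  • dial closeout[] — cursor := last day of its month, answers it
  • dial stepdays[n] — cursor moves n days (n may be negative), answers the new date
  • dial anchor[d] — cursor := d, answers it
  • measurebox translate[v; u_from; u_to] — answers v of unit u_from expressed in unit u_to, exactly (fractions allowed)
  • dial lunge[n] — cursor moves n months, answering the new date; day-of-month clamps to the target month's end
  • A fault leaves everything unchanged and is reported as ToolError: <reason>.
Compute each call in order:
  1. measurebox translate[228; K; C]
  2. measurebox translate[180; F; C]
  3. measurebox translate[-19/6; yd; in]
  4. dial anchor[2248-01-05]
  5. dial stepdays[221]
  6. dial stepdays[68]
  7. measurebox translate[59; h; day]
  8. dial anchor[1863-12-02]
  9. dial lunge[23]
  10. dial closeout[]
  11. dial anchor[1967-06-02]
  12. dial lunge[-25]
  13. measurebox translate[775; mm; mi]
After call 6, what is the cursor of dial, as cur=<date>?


Answer: cur=2248-10-20

Derivation:
==> measurebox translate(228, K, C)
<== -903/20
==> measurebox translate(180, F, C)
<== 740/9
==> measurebox translate(-19/6, yd, in)
<== -114
==> dial anchor(2248-01-05)
<== 2248-01-05
==> dial stepdays(221)
<== 2248-08-13
==> dial stepdays(68)
<== 2248-10-20
==> measurebox translate(59, h, day)
<== 59/24
==> dial anchor(1863-12-02)
<== 1863-12-02
==> dial lunge(23)
<== 1865-11-02
==> dial closeout()
<== 1865-11-30
==> dial anchor(1967-06-02)
<== 1967-06-02
==> dial lunge(-25)
<== 1965-05-02
==> measurebox translate(775, mm, mi)
<== 775/1609344


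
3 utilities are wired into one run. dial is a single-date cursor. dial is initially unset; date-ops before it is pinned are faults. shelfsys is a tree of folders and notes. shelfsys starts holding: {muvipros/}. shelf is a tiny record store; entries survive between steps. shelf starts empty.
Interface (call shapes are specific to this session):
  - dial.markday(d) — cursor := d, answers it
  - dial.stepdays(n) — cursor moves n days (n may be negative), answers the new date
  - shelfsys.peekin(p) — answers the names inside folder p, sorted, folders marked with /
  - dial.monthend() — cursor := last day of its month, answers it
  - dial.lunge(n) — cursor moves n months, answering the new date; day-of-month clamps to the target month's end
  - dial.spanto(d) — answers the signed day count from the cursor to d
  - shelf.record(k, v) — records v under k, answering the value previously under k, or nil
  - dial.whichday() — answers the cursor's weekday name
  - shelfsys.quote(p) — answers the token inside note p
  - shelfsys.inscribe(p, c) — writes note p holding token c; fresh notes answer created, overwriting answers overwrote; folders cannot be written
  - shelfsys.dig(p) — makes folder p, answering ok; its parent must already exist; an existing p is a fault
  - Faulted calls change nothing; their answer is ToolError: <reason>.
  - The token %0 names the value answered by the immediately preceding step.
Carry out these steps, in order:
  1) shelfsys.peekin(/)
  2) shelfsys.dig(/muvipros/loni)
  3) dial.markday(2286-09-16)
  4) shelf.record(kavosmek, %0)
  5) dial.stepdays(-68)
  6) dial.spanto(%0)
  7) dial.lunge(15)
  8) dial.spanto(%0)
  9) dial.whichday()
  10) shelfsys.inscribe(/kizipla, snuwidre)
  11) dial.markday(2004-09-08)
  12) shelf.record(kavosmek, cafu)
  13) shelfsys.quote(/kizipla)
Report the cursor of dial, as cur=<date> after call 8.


==> peekin(p→/)
<== [muvipros/]
==> dig(p→/muvipros/loni)
<== ok
==> markday(d→2286-09-16)
<== 2286-09-16
==> record(k→kavosmek, v→%0)
<== nil
==> stepdays(n→-68)
<== 2286-07-10
==> spanto(d→%0)
<== 0
==> lunge(n→15)
<== 2287-10-10
==> spanto(d→%0)
<== 0
==> whichday()
<== Monday
==> inscribe(p→/kizipla, c→snuwidre)
<== created
==> markday(d→2004-09-08)
<== 2004-09-08
==> record(k→kavosmek, v→cafu)
<== 2286-09-16
==> quote(p→/kizipla)
<== snuwidre

Answer: cur=2287-10-10


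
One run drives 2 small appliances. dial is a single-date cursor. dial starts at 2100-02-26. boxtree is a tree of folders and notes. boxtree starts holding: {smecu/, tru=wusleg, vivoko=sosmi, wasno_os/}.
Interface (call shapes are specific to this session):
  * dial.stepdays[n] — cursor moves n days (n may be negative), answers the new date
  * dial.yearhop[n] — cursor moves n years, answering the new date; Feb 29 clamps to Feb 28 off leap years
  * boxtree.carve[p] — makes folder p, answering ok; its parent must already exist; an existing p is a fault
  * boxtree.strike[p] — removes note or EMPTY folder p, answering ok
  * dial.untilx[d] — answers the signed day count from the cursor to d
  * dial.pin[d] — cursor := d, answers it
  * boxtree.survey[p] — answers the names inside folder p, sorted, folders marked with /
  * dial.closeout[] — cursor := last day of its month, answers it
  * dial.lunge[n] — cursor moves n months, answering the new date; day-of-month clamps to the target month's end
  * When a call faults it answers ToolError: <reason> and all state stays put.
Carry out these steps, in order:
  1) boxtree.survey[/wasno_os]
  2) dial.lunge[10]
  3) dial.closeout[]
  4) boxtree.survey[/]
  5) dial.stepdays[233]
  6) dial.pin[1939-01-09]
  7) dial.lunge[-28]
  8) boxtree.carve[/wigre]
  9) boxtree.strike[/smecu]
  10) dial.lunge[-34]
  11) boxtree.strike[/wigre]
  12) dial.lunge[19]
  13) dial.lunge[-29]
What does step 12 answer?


>>> boxtree.survey p→/wasno_os
  []
>>> dial.lunge n→10
  2100-12-26
>>> dial.closeout
  2100-12-31
>>> boxtree.survey p→/
  [smecu/, tru, vivoko, wasno_os/]
>>> dial.stepdays n→233
  2101-08-21
>>> dial.pin d→1939-01-09
  1939-01-09
>>> dial.lunge n→-28
  1936-09-09
>>> boxtree.carve p→/wigre
  ok
>>> boxtree.strike p→/smecu
  ok
>>> dial.lunge n→-34
  1933-11-09
>>> boxtree.strike p→/wigre
  ok
>>> dial.lunge n→19
  1935-06-09
>>> dial.lunge n→-29
  1933-01-09

Answer: 1935-06-09


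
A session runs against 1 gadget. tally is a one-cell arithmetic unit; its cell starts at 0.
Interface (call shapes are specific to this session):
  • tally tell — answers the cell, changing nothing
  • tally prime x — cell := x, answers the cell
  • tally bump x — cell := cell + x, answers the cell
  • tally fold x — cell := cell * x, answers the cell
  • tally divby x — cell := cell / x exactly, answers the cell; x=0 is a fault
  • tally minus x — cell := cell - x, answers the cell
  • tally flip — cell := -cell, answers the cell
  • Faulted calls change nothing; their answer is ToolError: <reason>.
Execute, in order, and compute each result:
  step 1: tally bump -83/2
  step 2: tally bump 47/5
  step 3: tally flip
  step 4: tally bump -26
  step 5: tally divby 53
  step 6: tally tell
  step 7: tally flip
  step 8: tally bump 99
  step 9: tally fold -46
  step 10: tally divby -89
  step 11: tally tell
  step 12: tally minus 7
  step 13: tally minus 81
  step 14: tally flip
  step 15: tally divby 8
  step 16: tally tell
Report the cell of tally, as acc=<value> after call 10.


Answer: acc=1205407/23585

Derivation:
I run tally bump with x=-83/2, — result: -83/2.
I invoke tally bump with x=47/5, and see -321/10.
I invoke tally flip: 321/10.
Next I call tally bump with x=-26, → 61/10.
I run tally divby with x=53, yielding 61/530.
Now I run tally tell, giving 61/530.
I try tally flip(), and get -61/530.
Next I call tally bump with x=99, which returns 52409/530.
I use tally fold with x=-46, and get -1205407/265.
Now I run tally divby with x=-89, and see 1205407/23585.
I run tally tell, → 1205407/23585.
I run tally minus with x=7, → 1040312/23585.
Calling tally minus with x=81, and observe -870073/23585.
Invoking tally flip(), and observe 870073/23585.
I call tally divby with x=8: 870073/188680.
I call tally tell: 870073/188680.


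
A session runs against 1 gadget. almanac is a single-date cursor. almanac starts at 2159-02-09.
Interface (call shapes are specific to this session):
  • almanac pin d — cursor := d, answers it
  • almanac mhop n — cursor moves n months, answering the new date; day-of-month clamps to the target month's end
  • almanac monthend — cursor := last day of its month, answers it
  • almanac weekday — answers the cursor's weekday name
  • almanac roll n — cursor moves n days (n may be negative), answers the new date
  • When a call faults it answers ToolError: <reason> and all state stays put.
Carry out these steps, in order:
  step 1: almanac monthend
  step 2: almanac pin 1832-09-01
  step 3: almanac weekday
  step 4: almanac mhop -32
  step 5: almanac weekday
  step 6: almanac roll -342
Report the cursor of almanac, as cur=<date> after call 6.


Now I run almanac monthend(), giving 2159-02-28.
I invoke almanac pin(d: 1832-09-01), which returns 1832-09-01.
I try almanac weekday(), yielding Saturday.
I invoke almanac mhop(n: -32): 1830-01-01.
Then almanac weekday(): Friday.
Invoking almanac roll(n: -342), and observe 1829-01-24.

Answer: cur=1829-01-24
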